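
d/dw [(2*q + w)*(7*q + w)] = 9*q + 2*w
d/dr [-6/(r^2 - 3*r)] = 6*(2*r - 3)/(r^2*(r - 3)^2)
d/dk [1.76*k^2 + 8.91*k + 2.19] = 3.52*k + 8.91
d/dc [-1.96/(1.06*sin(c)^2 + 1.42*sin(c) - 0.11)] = (4.1552*sin(c) + 2.7832)*cos(c)/(1.06*sin(c)^2 + 1.42*sin(c) - 0.11)^2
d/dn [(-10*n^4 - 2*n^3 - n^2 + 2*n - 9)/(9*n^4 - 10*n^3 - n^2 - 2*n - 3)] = 2*(59*n^6 + 19*n^5 - n^4 + 246*n^3 - 124*n^2 - 6*n - 12)/(81*n^8 - 180*n^7 + 82*n^6 - 16*n^5 - 13*n^4 + 64*n^3 + 10*n^2 + 12*n + 9)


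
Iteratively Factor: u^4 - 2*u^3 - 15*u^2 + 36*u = (u + 4)*(u^3 - 6*u^2 + 9*u) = (u - 3)*(u + 4)*(u^2 - 3*u) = (u - 3)^2*(u + 4)*(u)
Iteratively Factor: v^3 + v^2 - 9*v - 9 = (v + 3)*(v^2 - 2*v - 3) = (v - 3)*(v + 3)*(v + 1)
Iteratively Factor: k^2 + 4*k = (k)*(k + 4)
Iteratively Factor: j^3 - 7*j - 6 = (j - 3)*(j^2 + 3*j + 2) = (j - 3)*(j + 2)*(j + 1)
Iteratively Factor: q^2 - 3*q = (q - 3)*(q)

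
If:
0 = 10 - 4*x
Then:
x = 5/2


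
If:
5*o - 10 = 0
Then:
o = 2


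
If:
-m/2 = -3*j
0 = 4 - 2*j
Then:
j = 2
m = 12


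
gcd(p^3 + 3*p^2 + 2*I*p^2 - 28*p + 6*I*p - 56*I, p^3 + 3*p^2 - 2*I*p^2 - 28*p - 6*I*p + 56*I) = p^2 + 3*p - 28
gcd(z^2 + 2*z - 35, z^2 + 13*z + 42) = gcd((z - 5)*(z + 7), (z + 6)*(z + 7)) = z + 7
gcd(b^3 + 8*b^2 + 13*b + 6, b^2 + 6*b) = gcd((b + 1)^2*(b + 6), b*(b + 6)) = b + 6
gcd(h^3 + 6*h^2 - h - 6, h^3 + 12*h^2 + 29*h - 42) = h^2 + 5*h - 6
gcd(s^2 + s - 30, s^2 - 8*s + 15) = s - 5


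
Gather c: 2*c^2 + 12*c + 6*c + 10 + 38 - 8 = 2*c^2 + 18*c + 40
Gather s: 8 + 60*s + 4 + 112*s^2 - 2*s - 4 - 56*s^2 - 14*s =56*s^2 + 44*s + 8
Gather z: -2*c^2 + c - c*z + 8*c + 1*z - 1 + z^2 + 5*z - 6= -2*c^2 + 9*c + z^2 + z*(6 - c) - 7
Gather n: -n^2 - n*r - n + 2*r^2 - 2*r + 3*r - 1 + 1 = -n^2 + n*(-r - 1) + 2*r^2 + r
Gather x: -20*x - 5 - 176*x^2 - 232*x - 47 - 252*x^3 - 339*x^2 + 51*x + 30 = -252*x^3 - 515*x^2 - 201*x - 22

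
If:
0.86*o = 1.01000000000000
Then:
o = 1.17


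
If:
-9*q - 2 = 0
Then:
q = -2/9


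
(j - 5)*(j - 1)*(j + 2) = j^3 - 4*j^2 - 7*j + 10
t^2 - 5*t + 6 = (t - 3)*(t - 2)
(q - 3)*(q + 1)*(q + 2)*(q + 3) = q^4 + 3*q^3 - 7*q^2 - 27*q - 18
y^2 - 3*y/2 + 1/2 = (y - 1)*(y - 1/2)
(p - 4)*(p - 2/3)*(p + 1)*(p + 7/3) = p^4 - 4*p^3/3 - 95*p^2/9 - 2*p + 56/9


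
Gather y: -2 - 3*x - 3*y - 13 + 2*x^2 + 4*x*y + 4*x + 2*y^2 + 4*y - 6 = 2*x^2 + x + 2*y^2 + y*(4*x + 1) - 21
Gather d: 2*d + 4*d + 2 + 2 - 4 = 6*d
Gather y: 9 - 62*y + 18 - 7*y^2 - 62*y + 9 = -7*y^2 - 124*y + 36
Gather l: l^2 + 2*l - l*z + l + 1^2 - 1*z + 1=l^2 + l*(3 - z) - z + 2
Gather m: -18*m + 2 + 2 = 4 - 18*m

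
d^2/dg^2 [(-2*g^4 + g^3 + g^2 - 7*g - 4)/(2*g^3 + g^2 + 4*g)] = 2*(16*g^6 - 132*g^5 - 258*g^4 - 3*g^3 - 108*g^2 - 48*g - 64)/(g^3*(8*g^6 + 12*g^5 + 54*g^4 + 49*g^3 + 108*g^2 + 48*g + 64))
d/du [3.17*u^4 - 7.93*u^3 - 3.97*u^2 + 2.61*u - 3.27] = 12.68*u^3 - 23.79*u^2 - 7.94*u + 2.61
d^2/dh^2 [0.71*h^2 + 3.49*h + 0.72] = 1.42000000000000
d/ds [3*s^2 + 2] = 6*s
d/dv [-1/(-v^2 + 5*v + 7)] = (5 - 2*v)/(-v^2 + 5*v + 7)^2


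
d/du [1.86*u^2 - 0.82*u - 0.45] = 3.72*u - 0.82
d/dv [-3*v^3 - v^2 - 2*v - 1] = -9*v^2 - 2*v - 2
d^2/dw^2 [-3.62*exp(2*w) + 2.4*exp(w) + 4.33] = (2.4 - 14.48*exp(w))*exp(w)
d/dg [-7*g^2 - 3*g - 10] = -14*g - 3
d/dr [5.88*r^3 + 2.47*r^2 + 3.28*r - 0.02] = 17.64*r^2 + 4.94*r + 3.28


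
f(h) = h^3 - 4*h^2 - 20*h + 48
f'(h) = 3*h^2 - 8*h - 20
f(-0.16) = 51.09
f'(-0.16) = -18.64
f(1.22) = 19.46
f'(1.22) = -25.29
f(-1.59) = 65.67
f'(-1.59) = 0.30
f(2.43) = -9.87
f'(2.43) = -21.73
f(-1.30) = 65.04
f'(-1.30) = -4.53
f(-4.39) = -25.89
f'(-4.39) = 72.94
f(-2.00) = 64.00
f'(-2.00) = 8.00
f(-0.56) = 57.77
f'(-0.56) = -14.58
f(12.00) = 960.00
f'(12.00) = 316.00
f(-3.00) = 45.00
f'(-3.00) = 31.00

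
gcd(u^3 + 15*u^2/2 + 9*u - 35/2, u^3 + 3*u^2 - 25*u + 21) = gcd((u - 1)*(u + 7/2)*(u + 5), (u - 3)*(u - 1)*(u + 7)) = u - 1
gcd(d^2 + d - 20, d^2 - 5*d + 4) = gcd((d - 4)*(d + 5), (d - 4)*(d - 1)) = d - 4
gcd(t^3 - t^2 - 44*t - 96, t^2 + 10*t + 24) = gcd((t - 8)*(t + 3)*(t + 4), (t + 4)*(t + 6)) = t + 4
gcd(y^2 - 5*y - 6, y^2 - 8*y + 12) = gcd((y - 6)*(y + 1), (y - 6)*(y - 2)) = y - 6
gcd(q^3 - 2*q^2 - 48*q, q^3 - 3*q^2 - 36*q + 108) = q + 6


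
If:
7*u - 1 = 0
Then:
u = 1/7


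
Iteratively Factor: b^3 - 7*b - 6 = (b - 3)*(b^2 + 3*b + 2) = (b - 3)*(b + 2)*(b + 1)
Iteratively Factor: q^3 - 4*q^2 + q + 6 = (q + 1)*(q^2 - 5*q + 6) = (q - 3)*(q + 1)*(q - 2)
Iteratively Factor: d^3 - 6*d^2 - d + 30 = (d - 3)*(d^2 - 3*d - 10) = (d - 3)*(d + 2)*(d - 5)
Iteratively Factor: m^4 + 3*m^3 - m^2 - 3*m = (m + 3)*(m^3 - m) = m*(m + 3)*(m^2 - 1) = m*(m + 1)*(m + 3)*(m - 1)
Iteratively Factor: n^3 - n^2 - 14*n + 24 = (n - 2)*(n^2 + n - 12) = (n - 2)*(n + 4)*(n - 3)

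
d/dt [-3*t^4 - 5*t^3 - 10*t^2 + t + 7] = -12*t^3 - 15*t^2 - 20*t + 1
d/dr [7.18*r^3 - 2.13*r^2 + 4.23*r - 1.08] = 21.54*r^2 - 4.26*r + 4.23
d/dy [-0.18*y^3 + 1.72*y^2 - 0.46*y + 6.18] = -0.54*y^2 + 3.44*y - 0.46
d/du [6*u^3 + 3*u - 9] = 18*u^2 + 3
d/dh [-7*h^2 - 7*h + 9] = -14*h - 7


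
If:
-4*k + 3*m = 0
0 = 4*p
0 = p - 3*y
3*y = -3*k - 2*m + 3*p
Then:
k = 0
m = 0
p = 0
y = 0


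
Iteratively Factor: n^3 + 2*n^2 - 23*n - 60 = (n - 5)*(n^2 + 7*n + 12) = (n - 5)*(n + 3)*(n + 4)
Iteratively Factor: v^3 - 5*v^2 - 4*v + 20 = (v - 2)*(v^2 - 3*v - 10) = (v - 2)*(v + 2)*(v - 5)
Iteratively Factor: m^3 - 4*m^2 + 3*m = (m - 1)*(m^2 - 3*m) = m*(m - 1)*(m - 3)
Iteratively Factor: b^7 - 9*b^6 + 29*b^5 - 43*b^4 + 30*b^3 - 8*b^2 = (b - 1)*(b^6 - 8*b^5 + 21*b^4 - 22*b^3 + 8*b^2) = (b - 1)^2*(b^5 - 7*b^4 + 14*b^3 - 8*b^2) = (b - 2)*(b - 1)^2*(b^4 - 5*b^3 + 4*b^2) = (b - 4)*(b - 2)*(b - 1)^2*(b^3 - b^2) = (b - 4)*(b - 2)*(b - 1)^3*(b^2) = b*(b - 4)*(b - 2)*(b - 1)^3*(b)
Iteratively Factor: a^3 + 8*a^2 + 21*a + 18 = (a + 2)*(a^2 + 6*a + 9) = (a + 2)*(a + 3)*(a + 3)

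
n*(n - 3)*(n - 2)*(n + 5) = n^4 - 19*n^2 + 30*n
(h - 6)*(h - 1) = h^2 - 7*h + 6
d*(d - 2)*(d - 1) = d^3 - 3*d^2 + 2*d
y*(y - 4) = y^2 - 4*y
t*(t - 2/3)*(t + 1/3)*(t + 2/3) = t^4 + t^3/3 - 4*t^2/9 - 4*t/27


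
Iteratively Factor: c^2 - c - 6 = (c + 2)*(c - 3)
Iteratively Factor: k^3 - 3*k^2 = (k)*(k^2 - 3*k) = k*(k - 3)*(k)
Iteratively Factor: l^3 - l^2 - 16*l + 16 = (l + 4)*(l^2 - 5*l + 4) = (l - 1)*(l + 4)*(l - 4)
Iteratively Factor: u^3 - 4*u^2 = (u - 4)*(u^2) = u*(u - 4)*(u)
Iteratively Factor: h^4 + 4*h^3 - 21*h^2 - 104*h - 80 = (h + 4)*(h^3 - 21*h - 20) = (h + 1)*(h + 4)*(h^2 - h - 20) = (h - 5)*(h + 1)*(h + 4)*(h + 4)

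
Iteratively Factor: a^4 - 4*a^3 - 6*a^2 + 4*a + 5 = (a - 5)*(a^3 + a^2 - a - 1) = (a - 5)*(a + 1)*(a^2 - 1) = (a - 5)*(a + 1)^2*(a - 1)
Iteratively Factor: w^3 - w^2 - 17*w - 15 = (w + 1)*(w^2 - 2*w - 15) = (w + 1)*(w + 3)*(w - 5)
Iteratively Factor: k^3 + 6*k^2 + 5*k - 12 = (k + 3)*(k^2 + 3*k - 4) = (k + 3)*(k + 4)*(k - 1)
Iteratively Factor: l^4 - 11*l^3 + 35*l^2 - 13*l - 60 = (l - 4)*(l^3 - 7*l^2 + 7*l + 15) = (l - 5)*(l - 4)*(l^2 - 2*l - 3) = (l - 5)*(l - 4)*(l - 3)*(l + 1)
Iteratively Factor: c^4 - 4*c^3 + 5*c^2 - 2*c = (c - 1)*(c^3 - 3*c^2 + 2*c) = c*(c - 1)*(c^2 - 3*c + 2) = c*(c - 1)^2*(c - 2)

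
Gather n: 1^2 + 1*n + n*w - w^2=n*(w + 1) - w^2 + 1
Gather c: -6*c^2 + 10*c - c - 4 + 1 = -6*c^2 + 9*c - 3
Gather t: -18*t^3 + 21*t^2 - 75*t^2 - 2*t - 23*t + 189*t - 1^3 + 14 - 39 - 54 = -18*t^3 - 54*t^2 + 164*t - 80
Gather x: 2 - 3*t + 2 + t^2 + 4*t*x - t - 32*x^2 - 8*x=t^2 - 4*t - 32*x^2 + x*(4*t - 8) + 4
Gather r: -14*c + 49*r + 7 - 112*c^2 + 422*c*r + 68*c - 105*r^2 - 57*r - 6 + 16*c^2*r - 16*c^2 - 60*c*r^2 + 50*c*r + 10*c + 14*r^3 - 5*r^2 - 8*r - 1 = -128*c^2 + 64*c + 14*r^3 + r^2*(-60*c - 110) + r*(16*c^2 + 472*c - 16)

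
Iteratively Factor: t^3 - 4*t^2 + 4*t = (t - 2)*(t^2 - 2*t) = (t - 2)^2*(t)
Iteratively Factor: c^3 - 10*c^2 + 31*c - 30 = (c - 3)*(c^2 - 7*c + 10) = (c - 5)*(c - 3)*(c - 2)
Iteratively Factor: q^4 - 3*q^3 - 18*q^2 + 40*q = (q - 5)*(q^3 + 2*q^2 - 8*q) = (q - 5)*(q + 4)*(q^2 - 2*q) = (q - 5)*(q - 2)*(q + 4)*(q)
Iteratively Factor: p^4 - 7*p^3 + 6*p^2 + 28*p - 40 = (p - 2)*(p^3 - 5*p^2 - 4*p + 20) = (p - 2)*(p + 2)*(p^2 - 7*p + 10) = (p - 2)^2*(p + 2)*(p - 5)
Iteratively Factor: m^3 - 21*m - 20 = (m + 1)*(m^2 - m - 20) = (m + 1)*(m + 4)*(m - 5)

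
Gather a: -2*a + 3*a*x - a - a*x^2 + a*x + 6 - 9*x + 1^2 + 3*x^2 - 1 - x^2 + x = a*(-x^2 + 4*x - 3) + 2*x^2 - 8*x + 6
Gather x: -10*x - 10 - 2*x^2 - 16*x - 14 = -2*x^2 - 26*x - 24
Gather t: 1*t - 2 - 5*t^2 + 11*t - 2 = -5*t^2 + 12*t - 4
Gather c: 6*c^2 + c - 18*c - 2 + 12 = 6*c^2 - 17*c + 10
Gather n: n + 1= n + 1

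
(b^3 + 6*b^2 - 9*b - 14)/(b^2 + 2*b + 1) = (b^2 + 5*b - 14)/(b + 1)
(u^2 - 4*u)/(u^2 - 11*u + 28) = u/(u - 7)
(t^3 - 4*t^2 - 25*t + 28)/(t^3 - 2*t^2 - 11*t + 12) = (t^2 - 3*t - 28)/(t^2 - t - 12)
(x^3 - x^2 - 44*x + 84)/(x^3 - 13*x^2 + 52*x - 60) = (x + 7)/(x - 5)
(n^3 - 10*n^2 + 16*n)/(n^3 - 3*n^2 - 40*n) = (n - 2)/(n + 5)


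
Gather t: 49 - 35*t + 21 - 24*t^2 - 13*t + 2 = -24*t^2 - 48*t + 72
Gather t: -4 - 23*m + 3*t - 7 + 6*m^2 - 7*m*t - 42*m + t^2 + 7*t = 6*m^2 - 65*m + t^2 + t*(10 - 7*m) - 11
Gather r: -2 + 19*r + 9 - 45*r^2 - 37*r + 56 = -45*r^2 - 18*r + 63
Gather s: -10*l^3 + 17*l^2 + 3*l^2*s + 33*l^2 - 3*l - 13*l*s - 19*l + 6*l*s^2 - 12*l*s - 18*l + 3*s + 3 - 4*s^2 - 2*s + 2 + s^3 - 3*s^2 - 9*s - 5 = -10*l^3 + 50*l^2 - 40*l + s^3 + s^2*(6*l - 7) + s*(3*l^2 - 25*l - 8)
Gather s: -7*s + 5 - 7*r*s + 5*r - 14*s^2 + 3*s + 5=5*r - 14*s^2 + s*(-7*r - 4) + 10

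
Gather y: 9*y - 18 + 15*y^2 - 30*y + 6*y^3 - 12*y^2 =6*y^3 + 3*y^2 - 21*y - 18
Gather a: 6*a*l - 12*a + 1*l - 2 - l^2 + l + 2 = a*(6*l - 12) - l^2 + 2*l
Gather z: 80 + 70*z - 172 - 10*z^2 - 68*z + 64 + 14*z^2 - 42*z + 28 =4*z^2 - 40*z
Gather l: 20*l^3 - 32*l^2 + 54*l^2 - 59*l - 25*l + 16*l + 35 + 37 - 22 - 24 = 20*l^3 + 22*l^2 - 68*l + 26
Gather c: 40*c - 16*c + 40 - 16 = 24*c + 24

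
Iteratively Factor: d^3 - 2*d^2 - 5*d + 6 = (d - 3)*(d^2 + d - 2) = (d - 3)*(d - 1)*(d + 2)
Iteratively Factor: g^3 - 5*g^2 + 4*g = (g)*(g^2 - 5*g + 4) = g*(g - 4)*(g - 1)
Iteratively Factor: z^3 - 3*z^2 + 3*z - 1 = (z - 1)*(z^2 - 2*z + 1) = (z - 1)^2*(z - 1)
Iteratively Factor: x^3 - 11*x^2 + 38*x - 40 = (x - 4)*(x^2 - 7*x + 10) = (x - 5)*(x - 4)*(x - 2)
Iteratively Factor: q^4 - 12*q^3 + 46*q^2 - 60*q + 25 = (q - 1)*(q^3 - 11*q^2 + 35*q - 25) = (q - 5)*(q - 1)*(q^2 - 6*q + 5) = (q - 5)^2*(q - 1)*(q - 1)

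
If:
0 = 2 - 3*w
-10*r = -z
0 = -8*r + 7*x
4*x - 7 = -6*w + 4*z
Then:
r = -21/248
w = 2/3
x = -3/31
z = -105/124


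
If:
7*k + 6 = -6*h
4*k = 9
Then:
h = -29/8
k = 9/4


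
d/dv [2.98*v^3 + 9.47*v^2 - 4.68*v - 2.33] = 8.94*v^2 + 18.94*v - 4.68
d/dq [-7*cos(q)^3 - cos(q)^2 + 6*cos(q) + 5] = (21*cos(q)^2 + 2*cos(q) - 6)*sin(q)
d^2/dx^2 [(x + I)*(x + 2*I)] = 2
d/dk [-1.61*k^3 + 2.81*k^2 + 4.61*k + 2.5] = -4.83*k^2 + 5.62*k + 4.61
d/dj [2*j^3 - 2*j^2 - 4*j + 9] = 6*j^2 - 4*j - 4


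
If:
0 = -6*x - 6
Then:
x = -1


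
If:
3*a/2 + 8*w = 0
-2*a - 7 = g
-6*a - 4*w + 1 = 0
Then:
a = 4/21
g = -155/21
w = -1/28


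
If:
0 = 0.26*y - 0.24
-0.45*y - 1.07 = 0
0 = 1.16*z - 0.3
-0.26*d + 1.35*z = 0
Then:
No Solution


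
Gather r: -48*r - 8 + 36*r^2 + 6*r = 36*r^2 - 42*r - 8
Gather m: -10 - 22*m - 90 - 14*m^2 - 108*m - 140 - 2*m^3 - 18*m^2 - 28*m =-2*m^3 - 32*m^2 - 158*m - 240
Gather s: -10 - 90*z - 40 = -90*z - 50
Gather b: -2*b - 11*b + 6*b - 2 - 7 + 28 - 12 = 7 - 7*b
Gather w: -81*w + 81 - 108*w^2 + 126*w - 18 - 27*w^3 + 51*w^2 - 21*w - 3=-27*w^3 - 57*w^2 + 24*w + 60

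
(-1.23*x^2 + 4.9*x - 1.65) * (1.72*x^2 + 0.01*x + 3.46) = -2.1156*x^4 + 8.4157*x^3 - 7.0448*x^2 + 16.9375*x - 5.709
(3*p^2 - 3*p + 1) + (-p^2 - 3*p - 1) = 2*p^2 - 6*p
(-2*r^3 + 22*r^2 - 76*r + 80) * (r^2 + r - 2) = -2*r^5 + 20*r^4 - 50*r^3 - 40*r^2 + 232*r - 160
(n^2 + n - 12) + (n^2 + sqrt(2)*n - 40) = 2*n^2 + n + sqrt(2)*n - 52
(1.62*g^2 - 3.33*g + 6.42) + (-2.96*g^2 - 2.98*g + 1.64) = -1.34*g^2 - 6.31*g + 8.06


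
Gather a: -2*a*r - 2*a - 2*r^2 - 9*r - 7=a*(-2*r - 2) - 2*r^2 - 9*r - 7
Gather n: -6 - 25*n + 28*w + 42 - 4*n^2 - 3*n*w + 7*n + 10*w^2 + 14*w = -4*n^2 + n*(-3*w - 18) + 10*w^2 + 42*w + 36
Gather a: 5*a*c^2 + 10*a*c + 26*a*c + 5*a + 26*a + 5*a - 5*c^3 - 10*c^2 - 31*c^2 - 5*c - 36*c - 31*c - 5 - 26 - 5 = a*(5*c^2 + 36*c + 36) - 5*c^3 - 41*c^2 - 72*c - 36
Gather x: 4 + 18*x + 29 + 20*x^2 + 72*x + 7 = 20*x^2 + 90*x + 40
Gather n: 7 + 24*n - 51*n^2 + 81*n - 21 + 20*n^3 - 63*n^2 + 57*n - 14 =20*n^3 - 114*n^2 + 162*n - 28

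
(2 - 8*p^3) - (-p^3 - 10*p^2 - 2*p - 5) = -7*p^3 + 10*p^2 + 2*p + 7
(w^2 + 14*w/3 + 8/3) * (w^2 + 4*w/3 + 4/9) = w^4 + 6*w^3 + 28*w^2/3 + 152*w/27 + 32/27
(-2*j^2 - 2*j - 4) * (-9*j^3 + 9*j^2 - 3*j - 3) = 18*j^5 + 24*j^3 - 24*j^2 + 18*j + 12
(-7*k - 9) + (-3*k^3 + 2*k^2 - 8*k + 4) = -3*k^3 + 2*k^2 - 15*k - 5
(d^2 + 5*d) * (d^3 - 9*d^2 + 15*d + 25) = d^5 - 4*d^4 - 30*d^3 + 100*d^2 + 125*d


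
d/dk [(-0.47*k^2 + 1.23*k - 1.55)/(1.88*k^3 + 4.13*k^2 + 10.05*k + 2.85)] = (0.8836*k^4 - 4.6248*k^3 - 1.0614*k^2 + 10.124*k + 19.083)/(3.5344*k^6 + 15.5288*k^5 + 54.8449*k^4 + 93.729*k^3 + 124.5435*k^2 + 57.285*k + 8.1225)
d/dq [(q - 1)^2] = 2*q - 2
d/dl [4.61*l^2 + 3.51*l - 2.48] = 9.22*l + 3.51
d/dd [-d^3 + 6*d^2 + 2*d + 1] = -3*d^2 + 12*d + 2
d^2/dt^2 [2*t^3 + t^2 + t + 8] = 12*t + 2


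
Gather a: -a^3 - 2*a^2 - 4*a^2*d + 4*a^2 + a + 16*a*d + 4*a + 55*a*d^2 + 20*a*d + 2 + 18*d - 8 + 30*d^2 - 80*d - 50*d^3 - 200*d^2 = -a^3 + a^2*(2 - 4*d) + a*(55*d^2 + 36*d + 5) - 50*d^3 - 170*d^2 - 62*d - 6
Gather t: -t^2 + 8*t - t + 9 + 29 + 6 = -t^2 + 7*t + 44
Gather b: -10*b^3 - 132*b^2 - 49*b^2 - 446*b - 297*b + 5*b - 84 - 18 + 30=-10*b^3 - 181*b^2 - 738*b - 72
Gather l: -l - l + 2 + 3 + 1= 6 - 2*l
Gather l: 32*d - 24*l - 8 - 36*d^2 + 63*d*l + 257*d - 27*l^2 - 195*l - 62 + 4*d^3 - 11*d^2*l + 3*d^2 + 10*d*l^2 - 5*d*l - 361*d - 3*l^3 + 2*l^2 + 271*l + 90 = 4*d^3 - 33*d^2 - 72*d - 3*l^3 + l^2*(10*d - 25) + l*(-11*d^2 + 58*d + 52) + 20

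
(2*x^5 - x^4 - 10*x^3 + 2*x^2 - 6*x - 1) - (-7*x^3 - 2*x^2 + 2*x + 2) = 2*x^5 - x^4 - 3*x^3 + 4*x^2 - 8*x - 3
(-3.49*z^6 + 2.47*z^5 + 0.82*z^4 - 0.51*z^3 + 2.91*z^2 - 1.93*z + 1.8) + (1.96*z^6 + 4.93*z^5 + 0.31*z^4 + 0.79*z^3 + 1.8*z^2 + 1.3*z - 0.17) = -1.53*z^6 + 7.4*z^5 + 1.13*z^4 + 0.28*z^3 + 4.71*z^2 - 0.63*z + 1.63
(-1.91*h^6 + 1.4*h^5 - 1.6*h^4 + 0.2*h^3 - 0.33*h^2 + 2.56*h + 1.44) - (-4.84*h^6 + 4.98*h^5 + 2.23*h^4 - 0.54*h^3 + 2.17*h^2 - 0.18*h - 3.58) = 2.93*h^6 - 3.58*h^5 - 3.83*h^4 + 0.74*h^3 - 2.5*h^2 + 2.74*h + 5.02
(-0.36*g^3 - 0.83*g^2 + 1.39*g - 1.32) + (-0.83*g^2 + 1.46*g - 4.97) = -0.36*g^3 - 1.66*g^2 + 2.85*g - 6.29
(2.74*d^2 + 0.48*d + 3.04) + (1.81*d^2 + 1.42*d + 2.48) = 4.55*d^2 + 1.9*d + 5.52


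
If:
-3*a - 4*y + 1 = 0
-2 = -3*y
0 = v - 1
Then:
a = -5/9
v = 1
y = 2/3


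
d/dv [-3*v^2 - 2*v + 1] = -6*v - 2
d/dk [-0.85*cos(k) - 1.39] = 0.85*sin(k)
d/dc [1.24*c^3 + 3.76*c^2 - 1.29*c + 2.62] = 3.72*c^2 + 7.52*c - 1.29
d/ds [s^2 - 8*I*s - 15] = 2*s - 8*I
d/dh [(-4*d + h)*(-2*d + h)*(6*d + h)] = -28*d^2 + 3*h^2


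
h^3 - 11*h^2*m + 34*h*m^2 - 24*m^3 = (h - 6*m)*(h - 4*m)*(h - m)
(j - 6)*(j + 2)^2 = j^3 - 2*j^2 - 20*j - 24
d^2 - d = d*(d - 1)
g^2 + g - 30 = (g - 5)*(g + 6)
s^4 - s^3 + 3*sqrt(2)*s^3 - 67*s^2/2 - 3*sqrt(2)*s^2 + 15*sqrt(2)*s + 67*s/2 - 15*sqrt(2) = (s - 1)*(s - 5*sqrt(2)/2)*(s - sqrt(2)/2)*(s + 6*sqrt(2))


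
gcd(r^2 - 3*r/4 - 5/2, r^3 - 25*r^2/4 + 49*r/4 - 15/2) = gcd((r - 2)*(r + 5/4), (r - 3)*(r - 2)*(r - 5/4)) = r - 2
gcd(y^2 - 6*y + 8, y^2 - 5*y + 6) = y - 2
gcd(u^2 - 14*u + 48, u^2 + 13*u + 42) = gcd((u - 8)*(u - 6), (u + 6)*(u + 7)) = 1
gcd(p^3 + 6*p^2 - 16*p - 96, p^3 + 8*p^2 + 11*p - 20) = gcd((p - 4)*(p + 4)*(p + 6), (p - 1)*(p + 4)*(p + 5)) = p + 4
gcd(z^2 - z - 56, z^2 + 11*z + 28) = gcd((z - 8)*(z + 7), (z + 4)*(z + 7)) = z + 7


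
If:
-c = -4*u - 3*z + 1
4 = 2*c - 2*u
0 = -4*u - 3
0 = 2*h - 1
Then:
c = 5/4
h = 1/2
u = -3/4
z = 7/4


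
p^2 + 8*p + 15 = (p + 3)*(p + 5)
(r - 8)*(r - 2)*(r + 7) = r^3 - 3*r^2 - 54*r + 112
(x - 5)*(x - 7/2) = x^2 - 17*x/2 + 35/2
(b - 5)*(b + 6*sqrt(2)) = b^2 - 5*b + 6*sqrt(2)*b - 30*sqrt(2)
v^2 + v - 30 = (v - 5)*(v + 6)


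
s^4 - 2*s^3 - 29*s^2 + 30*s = s*(s - 6)*(s - 1)*(s + 5)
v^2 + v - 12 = (v - 3)*(v + 4)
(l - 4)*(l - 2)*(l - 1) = l^3 - 7*l^2 + 14*l - 8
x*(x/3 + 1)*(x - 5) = x^3/3 - 2*x^2/3 - 5*x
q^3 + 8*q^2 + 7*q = q*(q + 1)*(q + 7)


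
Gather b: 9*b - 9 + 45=9*b + 36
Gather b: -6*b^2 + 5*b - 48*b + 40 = -6*b^2 - 43*b + 40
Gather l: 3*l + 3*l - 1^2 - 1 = 6*l - 2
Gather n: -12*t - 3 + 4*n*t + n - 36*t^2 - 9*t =n*(4*t + 1) - 36*t^2 - 21*t - 3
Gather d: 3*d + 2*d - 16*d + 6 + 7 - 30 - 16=-11*d - 33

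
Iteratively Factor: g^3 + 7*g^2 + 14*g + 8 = (g + 1)*(g^2 + 6*g + 8) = (g + 1)*(g + 4)*(g + 2)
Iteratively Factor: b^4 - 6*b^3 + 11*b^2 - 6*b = (b - 1)*(b^3 - 5*b^2 + 6*b) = b*(b - 1)*(b^2 - 5*b + 6) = b*(b - 3)*(b - 1)*(b - 2)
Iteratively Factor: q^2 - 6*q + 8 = (q - 4)*(q - 2)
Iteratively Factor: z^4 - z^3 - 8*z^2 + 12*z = (z - 2)*(z^3 + z^2 - 6*z) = z*(z - 2)*(z^2 + z - 6) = z*(z - 2)*(z + 3)*(z - 2)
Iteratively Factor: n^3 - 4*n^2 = (n - 4)*(n^2) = n*(n - 4)*(n)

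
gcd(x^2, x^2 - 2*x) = x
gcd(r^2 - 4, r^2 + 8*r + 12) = r + 2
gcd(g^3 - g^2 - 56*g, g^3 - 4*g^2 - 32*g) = g^2 - 8*g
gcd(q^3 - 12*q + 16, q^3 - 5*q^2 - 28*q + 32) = q + 4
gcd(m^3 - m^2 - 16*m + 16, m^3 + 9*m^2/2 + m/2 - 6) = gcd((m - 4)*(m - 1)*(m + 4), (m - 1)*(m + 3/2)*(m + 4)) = m^2 + 3*m - 4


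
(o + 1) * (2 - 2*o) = 2 - 2*o^2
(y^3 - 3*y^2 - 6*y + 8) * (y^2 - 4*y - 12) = y^5 - 7*y^4 - 6*y^3 + 68*y^2 + 40*y - 96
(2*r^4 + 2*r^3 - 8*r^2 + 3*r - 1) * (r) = 2*r^5 + 2*r^4 - 8*r^3 + 3*r^2 - r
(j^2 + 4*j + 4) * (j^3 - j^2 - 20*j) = j^5 + 3*j^4 - 20*j^3 - 84*j^2 - 80*j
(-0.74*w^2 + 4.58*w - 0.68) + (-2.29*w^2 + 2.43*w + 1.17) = -3.03*w^2 + 7.01*w + 0.49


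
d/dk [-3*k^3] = -9*k^2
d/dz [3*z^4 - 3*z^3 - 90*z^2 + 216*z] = 12*z^3 - 9*z^2 - 180*z + 216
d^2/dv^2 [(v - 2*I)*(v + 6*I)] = 2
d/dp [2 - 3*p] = -3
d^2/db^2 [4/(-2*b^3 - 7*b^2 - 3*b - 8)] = 8*((6*b + 7)*(2*b^3 + 7*b^2 + 3*b + 8) - (6*b^2 + 14*b + 3)^2)/(2*b^3 + 7*b^2 + 3*b + 8)^3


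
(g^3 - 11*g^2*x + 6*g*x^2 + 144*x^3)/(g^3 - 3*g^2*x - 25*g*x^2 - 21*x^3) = (-g^2 + 14*g*x - 48*x^2)/(-g^2 + 6*g*x + 7*x^2)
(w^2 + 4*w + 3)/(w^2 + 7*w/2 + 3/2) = 2*(w + 1)/(2*w + 1)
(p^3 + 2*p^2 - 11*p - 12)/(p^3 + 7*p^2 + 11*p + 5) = (p^2 + p - 12)/(p^2 + 6*p + 5)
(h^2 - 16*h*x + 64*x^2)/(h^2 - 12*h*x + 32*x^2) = (-h + 8*x)/(-h + 4*x)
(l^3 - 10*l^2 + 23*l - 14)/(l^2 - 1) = (l^2 - 9*l + 14)/(l + 1)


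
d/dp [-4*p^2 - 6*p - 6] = -8*p - 6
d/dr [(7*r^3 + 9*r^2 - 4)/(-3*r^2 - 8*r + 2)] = (-21*r^4 - 112*r^3 - 30*r^2 + 12*r - 32)/(9*r^4 + 48*r^3 + 52*r^2 - 32*r + 4)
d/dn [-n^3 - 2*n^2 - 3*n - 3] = -3*n^2 - 4*n - 3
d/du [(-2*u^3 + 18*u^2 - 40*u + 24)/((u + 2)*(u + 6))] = 2*(-u^4 - 16*u^3 + 56*u^2 + 192*u - 336)/(u^4 + 16*u^3 + 88*u^2 + 192*u + 144)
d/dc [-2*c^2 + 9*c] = 9 - 4*c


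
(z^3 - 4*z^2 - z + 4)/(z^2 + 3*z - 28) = (z^2 - 1)/(z + 7)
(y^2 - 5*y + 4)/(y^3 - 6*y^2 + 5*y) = (y - 4)/(y*(y - 5))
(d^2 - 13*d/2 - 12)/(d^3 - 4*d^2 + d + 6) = (d^2 - 13*d/2 - 12)/(d^3 - 4*d^2 + d + 6)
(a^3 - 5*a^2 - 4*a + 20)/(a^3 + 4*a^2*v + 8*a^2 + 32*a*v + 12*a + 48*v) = (a^2 - 7*a + 10)/(a^2 + 4*a*v + 6*a + 24*v)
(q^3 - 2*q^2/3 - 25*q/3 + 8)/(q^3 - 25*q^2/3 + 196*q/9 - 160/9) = 3*(q^2 + 2*q - 3)/(3*q^2 - 17*q + 20)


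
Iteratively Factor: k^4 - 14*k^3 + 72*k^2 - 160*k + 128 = (k - 4)*(k^3 - 10*k^2 + 32*k - 32) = (k - 4)^2*(k^2 - 6*k + 8) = (k - 4)^3*(k - 2)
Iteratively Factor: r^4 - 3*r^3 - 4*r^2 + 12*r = (r)*(r^3 - 3*r^2 - 4*r + 12) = r*(r - 3)*(r^2 - 4) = r*(r - 3)*(r - 2)*(r + 2)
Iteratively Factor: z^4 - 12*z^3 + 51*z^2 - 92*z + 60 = (z - 3)*(z^3 - 9*z^2 + 24*z - 20) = (z - 3)*(z - 2)*(z^2 - 7*z + 10) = (z - 3)*(z - 2)^2*(z - 5)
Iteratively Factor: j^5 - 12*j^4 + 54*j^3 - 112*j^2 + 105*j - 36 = (j - 4)*(j^4 - 8*j^3 + 22*j^2 - 24*j + 9) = (j - 4)*(j - 1)*(j^3 - 7*j^2 + 15*j - 9) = (j - 4)*(j - 3)*(j - 1)*(j^2 - 4*j + 3) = (j - 4)*(j - 3)*(j - 1)^2*(j - 3)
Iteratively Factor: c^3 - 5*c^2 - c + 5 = (c - 1)*(c^2 - 4*c - 5) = (c - 5)*(c - 1)*(c + 1)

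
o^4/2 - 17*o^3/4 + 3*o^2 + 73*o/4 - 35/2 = (o/2 + 1)*(o - 7)*(o - 5/2)*(o - 1)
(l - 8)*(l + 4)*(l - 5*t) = l^3 - 5*l^2*t - 4*l^2 + 20*l*t - 32*l + 160*t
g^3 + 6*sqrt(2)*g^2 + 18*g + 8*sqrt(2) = (g + sqrt(2))^2*(g + 4*sqrt(2))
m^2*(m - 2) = m^3 - 2*m^2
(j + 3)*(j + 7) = j^2 + 10*j + 21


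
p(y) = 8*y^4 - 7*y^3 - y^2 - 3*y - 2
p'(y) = 32*y^3 - 21*y^2 - 2*y - 3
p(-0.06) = -1.82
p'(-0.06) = -2.96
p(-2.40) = 361.63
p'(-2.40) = -561.53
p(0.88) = -5.39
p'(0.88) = 0.78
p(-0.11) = -1.67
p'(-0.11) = -3.08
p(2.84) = 341.50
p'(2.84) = 554.94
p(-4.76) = 4851.51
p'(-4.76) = -3920.50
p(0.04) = -2.12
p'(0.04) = -3.11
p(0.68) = -4.99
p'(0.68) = -4.01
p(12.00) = 153610.00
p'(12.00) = 52245.00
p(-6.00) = 11860.00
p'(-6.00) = -7659.00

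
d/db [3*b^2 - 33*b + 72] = 6*b - 33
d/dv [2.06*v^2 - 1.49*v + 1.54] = 4.12*v - 1.49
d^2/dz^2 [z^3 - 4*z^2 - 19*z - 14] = 6*z - 8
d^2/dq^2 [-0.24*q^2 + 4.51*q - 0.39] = -0.480000000000000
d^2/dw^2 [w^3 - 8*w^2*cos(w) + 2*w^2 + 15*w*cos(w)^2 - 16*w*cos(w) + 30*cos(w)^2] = 8*w^2*cos(w) + 32*w*sin(w) + 16*w*cos(w) - 30*w*cos(2*w) + 6*w + 32*sin(w) - 30*sin(2*w) - 16*cos(w) - 60*cos(2*w) + 4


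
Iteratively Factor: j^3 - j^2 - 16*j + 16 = (j - 4)*(j^2 + 3*j - 4) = (j - 4)*(j - 1)*(j + 4)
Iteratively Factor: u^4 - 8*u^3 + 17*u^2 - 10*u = (u - 2)*(u^3 - 6*u^2 + 5*u) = (u - 2)*(u - 1)*(u^2 - 5*u) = u*(u - 2)*(u - 1)*(u - 5)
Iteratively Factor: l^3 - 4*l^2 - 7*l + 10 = (l - 5)*(l^2 + l - 2) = (l - 5)*(l - 1)*(l + 2)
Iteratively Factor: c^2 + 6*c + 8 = (c + 4)*(c + 2)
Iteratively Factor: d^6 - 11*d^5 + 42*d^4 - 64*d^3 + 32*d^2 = (d)*(d^5 - 11*d^4 + 42*d^3 - 64*d^2 + 32*d) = d*(d - 1)*(d^4 - 10*d^3 + 32*d^2 - 32*d) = d^2*(d - 1)*(d^3 - 10*d^2 + 32*d - 32) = d^2*(d - 4)*(d - 1)*(d^2 - 6*d + 8) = d^2*(d - 4)^2*(d - 1)*(d - 2)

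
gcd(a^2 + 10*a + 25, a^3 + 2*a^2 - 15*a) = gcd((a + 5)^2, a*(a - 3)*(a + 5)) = a + 5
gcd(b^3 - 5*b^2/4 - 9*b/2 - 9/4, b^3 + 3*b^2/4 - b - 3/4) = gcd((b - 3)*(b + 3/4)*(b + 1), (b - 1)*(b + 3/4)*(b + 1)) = b^2 + 7*b/4 + 3/4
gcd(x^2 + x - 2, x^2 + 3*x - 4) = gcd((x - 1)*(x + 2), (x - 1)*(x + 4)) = x - 1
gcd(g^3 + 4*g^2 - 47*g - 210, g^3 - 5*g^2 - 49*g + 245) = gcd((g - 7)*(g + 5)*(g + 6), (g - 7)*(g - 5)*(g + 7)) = g - 7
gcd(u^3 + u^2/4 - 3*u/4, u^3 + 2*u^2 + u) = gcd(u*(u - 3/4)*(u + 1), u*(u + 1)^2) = u^2 + u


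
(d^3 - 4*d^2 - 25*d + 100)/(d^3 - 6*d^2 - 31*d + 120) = (d^2 - 9*d + 20)/(d^2 - 11*d + 24)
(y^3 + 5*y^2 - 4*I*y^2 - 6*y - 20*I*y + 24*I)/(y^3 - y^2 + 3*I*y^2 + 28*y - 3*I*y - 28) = (y + 6)/(y + 7*I)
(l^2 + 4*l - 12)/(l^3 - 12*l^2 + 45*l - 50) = (l + 6)/(l^2 - 10*l + 25)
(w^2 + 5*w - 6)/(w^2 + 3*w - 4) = (w + 6)/(w + 4)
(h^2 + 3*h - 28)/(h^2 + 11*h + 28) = (h - 4)/(h + 4)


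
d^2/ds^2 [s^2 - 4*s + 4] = 2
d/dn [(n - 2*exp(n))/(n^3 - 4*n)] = (n*(1 - 2*exp(n))*(n^2 - 4) - (n - 2*exp(n))*(3*n^2 - 4))/(n^2*(n^2 - 4)^2)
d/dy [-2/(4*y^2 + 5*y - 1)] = 2*(8*y + 5)/(4*y^2 + 5*y - 1)^2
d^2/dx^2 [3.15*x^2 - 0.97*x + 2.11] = 6.30000000000000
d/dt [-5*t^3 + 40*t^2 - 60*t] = -15*t^2 + 80*t - 60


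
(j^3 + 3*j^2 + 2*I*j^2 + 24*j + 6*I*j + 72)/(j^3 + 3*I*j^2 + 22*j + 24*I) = (j + 3)/(j + I)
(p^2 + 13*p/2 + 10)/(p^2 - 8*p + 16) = (p^2 + 13*p/2 + 10)/(p^2 - 8*p + 16)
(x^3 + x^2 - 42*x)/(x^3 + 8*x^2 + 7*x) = (x - 6)/(x + 1)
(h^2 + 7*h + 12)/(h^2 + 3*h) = (h + 4)/h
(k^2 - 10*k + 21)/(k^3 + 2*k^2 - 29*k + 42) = (k - 7)/(k^2 + 5*k - 14)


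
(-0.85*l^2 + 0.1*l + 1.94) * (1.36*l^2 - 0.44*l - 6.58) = -1.156*l^4 + 0.51*l^3 + 8.1874*l^2 - 1.5116*l - 12.7652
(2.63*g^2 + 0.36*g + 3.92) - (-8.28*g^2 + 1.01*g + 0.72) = 10.91*g^2 - 0.65*g + 3.2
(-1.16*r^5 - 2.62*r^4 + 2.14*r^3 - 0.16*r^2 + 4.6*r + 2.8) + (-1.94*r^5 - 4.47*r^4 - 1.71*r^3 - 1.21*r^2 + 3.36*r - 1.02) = -3.1*r^5 - 7.09*r^4 + 0.43*r^3 - 1.37*r^2 + 7.96*r + 1.78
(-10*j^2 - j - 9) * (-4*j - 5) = 40*j^3 + 54*j^2 + 41*j + 45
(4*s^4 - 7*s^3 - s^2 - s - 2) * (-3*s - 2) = -12*s^5 + 13*s^4 + 17*s^3 + 5*s^2 + 8*s + 4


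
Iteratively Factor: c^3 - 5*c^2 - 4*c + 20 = (c + 2)*(c^2 - 7*c + 10) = (c - 2)*(c + 2)*(c - 5)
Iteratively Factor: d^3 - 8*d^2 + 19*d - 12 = (d - 4)*(d^2 - 4*d + 3) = (d - 4)*(d - 3)*(d - 1)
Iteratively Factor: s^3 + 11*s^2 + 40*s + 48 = (s + 3)*(s^2 + 8*s + 16) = (s + 3)*(s + 4)*(s + 4)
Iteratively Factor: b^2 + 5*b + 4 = (b + 1)*(b + 4)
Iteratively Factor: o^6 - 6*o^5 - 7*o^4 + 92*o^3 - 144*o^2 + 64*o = (o - 1)*(o^5 - 5*o^4 - 12*o^3 + 80*o^2 - 64*o) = (o - 1)^2*(o^4 - 4*o^3 - 16*o^2 + 64*o) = o*(o - 1)^2*(o^3 - 4*o^2 - 16*o + 64) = o*(o - 4)*(o - 1)^2*(o^2 - 16) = o*(o - 4)^2*(o - 1)^2*(o + 4)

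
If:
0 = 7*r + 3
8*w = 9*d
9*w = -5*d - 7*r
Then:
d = 24/121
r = -3/7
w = 27/121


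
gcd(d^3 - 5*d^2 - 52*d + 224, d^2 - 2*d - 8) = d - 4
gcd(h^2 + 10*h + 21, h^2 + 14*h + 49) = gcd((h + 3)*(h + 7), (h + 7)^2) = h + 7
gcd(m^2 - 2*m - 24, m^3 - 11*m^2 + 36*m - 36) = m - 6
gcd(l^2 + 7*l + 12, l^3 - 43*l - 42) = 1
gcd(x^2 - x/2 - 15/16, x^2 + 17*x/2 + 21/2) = 1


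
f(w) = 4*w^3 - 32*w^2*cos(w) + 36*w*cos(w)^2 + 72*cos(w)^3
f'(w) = 32*w^2*sin(w) + 12*w^2 - 72*w*sin(w)*cos(w) - 64*w*cos(w) - 216*sin(w)*cos(w)^2 + 36*cos(w)^2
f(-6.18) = -2309.03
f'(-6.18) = 1036.80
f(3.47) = 582.71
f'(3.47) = 248.83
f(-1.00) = -20.44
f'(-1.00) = 50.49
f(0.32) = 68.98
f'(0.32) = -52.85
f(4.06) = 625.68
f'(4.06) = -128.09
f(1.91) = 71.68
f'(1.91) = 219.12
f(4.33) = 566.56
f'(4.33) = -303.26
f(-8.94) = -897.01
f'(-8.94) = -366.62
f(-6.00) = -2105.52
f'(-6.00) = 1216.04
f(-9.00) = -877.78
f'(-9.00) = -273.92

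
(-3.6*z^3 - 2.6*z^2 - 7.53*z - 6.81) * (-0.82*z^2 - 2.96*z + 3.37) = 2.952*z^5 + 12.788*z^4 + 1.7386*z^3 + 19.111*z^2 - 5.2185*z - 22.9497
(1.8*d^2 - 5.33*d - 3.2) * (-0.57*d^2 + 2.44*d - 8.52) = -1.026*d^4 + 7.4301*d^3 - 26.5172*d^2 + 37.6036*d + 27.264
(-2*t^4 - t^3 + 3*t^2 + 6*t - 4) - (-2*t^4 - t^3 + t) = 3*t^2 + 5*t - 4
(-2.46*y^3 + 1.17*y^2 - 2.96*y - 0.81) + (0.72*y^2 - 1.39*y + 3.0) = -2.46*y^3 + 1.89*y^2 - 4.35*y + 2.19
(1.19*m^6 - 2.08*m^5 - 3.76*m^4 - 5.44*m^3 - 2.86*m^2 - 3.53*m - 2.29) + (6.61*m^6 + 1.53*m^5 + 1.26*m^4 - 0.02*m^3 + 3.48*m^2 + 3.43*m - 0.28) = 7.8*m^6 - 0.55*m^5 - 2.5*m^4 - 5.46*m^3 + 0.62*m^2 - 0.0999999999999996*m - 2.57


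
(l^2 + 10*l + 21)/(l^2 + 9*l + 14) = (l + 3)/(l + 2)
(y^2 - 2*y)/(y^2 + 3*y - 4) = y*(y - 2)/(y^2 + 3*y - 4)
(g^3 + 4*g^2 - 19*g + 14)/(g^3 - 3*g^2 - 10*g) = (-g^3 - 4*g^2 + 19*g - 14)/(g*(-g^2 + 3*g + 10))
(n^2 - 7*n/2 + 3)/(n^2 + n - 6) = (n - 3/2)/(n + 3)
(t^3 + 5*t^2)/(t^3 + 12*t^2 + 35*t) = t/(t + 7)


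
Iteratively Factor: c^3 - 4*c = (c - 2)*(c^2 + 2*c) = c*(c - 2)*(c + 2)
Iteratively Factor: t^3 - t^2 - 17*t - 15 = (t - 5)*(t^2 + 4*t + 3) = (t - 5)*(t + 1)*(t + 3)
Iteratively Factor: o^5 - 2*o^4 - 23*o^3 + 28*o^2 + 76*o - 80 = (o - 5)*(o^4 + 3*o^3 - 8*o^2 - 12*o + 16) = (o - 5)*(o + 2)*(o^3 + o^2 - 10*o + 8) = (o - 5)*(o - 2)*(o + 2)*(o^2 + 3*o - 4) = (o - 5)*(o - 2)*(o - 1)*(o + 2)*(o + 4)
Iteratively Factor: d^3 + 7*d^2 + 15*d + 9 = (d + 3)*(d^2 + 4*d + 3) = (d + 3)^2*(d + 1)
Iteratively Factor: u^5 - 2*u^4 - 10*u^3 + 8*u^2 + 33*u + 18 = (u + 1)*(u^4 - 3*u^3 - 7*u^2 + 15*u + 18) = (u + 1)^2*(u^3 - 4*u^2 - 3*u + 18) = (u - 3)*(u + 1)^2*(u^2 - u - 6) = (u - 3)^2*(u + 1)^2*(u + 2)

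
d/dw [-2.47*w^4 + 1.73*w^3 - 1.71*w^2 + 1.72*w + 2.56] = -9.88*w^3 + 5.19*w^2 - 3.42*w + 1.72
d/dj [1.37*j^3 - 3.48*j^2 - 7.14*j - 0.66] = 4.11*j^2 - 6.96*j - 7.14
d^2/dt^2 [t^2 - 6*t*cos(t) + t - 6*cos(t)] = 6*t*cos(t) + 12*sin(t) + 6*cos(t) + 2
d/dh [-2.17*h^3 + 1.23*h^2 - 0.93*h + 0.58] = -6.51*h^2 + 2.46*h - 0.93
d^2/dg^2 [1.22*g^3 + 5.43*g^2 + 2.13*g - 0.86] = 7.32*g + 10.86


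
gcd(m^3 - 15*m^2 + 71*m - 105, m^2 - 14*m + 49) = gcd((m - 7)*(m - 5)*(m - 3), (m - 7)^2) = m - 7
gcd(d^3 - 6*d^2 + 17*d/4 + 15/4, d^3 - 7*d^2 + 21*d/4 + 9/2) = d^2 - d - 3/4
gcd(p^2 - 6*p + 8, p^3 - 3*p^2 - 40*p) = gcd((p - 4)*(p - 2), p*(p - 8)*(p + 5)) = 1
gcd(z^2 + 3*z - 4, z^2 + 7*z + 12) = z + 4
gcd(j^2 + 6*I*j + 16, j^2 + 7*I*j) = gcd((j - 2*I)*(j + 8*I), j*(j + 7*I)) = 1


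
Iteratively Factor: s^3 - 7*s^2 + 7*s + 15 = (s - 3)*(s^2 - 4*s - 5) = (s - 3)*(s + 1)*(s - 5)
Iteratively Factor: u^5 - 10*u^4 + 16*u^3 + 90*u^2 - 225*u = (u - 3)*(u^4 - 7*u^3 - 5*u^2 + 75*u) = (u - 5)*(u - 3)*(u^3 - 2*u^2 - 15*u) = u*(u - 5)*(u - 3)*(u^2 - 2*u - 15) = u*(u - 5)^2*(u - 3)*(u + 3)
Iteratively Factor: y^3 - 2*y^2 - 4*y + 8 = (y + 2)*(y^2 - 4*y + 4) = (y - 2)*(y + 2)*(y - 2)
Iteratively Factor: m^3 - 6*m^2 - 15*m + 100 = (m - 5)*(m^2 - m - 20) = (m - 5)^2*(m + 4)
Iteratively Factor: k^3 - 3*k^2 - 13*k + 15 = (k - 1)*(k^2 - 2*k - 15) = (k - 5)*(k - 1)*(k + 3)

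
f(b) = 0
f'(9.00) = 0.00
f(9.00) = 0.00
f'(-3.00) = 0.00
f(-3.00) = 0.00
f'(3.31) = 0.00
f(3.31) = 0.00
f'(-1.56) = 0.00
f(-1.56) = 0.00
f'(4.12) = 0.00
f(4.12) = 0.00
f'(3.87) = 0.00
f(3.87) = 0.00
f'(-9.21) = 0.00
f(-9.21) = 0.00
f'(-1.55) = 0.00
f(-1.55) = 0.00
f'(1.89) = 0.00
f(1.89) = 0.00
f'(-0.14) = 0.00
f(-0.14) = 0.00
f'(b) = 0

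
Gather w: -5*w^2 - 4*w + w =-5*w^2 - 3*w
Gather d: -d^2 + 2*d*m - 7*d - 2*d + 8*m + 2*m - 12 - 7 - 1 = -d^2 + d*(2*m - 9) + 10*m - 20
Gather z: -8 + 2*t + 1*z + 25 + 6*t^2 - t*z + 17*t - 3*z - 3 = 6*t^2 + 19*t + z*(-t - 2) + 14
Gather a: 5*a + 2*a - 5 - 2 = 7*a - 7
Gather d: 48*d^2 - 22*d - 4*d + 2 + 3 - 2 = 48*d^2 - 26*d + 3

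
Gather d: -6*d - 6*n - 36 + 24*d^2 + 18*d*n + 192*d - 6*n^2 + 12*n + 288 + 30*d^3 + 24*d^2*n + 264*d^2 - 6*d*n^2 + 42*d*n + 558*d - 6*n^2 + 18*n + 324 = 30*d^3 + d^2*(24*n + 288) + d*(-6*n^2 + 60*n + 744) - 12*n^2 + 24*n + 576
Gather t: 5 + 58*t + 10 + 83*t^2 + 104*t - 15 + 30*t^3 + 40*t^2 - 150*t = 30*t^3 + 123*t^2 + 12*t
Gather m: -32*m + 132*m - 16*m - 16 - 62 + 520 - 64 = 84*m + 378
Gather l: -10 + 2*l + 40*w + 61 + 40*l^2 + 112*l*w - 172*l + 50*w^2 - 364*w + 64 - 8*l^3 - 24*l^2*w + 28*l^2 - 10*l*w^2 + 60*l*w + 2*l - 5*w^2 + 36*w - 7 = -8*l^3 + l^2*(68 - 24*w) + l*(-10*w^2 + 172*w - 168) + 45*w^2 - 288*w + 108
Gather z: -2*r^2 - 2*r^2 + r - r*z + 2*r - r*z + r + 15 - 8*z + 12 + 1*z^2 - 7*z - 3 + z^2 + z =-4*r^2 + 4*r + 2*z^2 + z*(-2*r - 14) + 24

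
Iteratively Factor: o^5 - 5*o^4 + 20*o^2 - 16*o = (o + 2)*(o^4 - 7*o^3 + 14*o^2 - 8*o) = (o - 1)*(o + 2)*(o^3 - 6*o^2 + 8*o) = (o - 2)*(o - 1)*(o + 2)*(o^2 - 4*o) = (o - 4)*(o - 2)*(o - 1)*(o + 2)*(o)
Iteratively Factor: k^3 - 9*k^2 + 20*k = (k - 4)*(k^2 - 5*k) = k*(k - 4)*(k - 5)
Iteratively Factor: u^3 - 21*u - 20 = (u + 4)*(u^2 - 4*u - 5) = (u - 5)*(u + 4)*(u + 1)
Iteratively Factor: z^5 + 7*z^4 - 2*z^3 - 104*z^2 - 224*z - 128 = (z - 4)*(z^4 + 11*z^3 + 42*z^2 + 64*z + 32) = (z - 4)*(z + 2)*(z^3 + 9*z^2 + 24*z + 16) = (z - 4)*(z + 2)*(z + 4)*(z^2 + 5*z + 4) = (z - 4)*(z + 1)*(z + 2)*(z + 4)*(z + 4)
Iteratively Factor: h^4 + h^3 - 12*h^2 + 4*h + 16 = (h - 2)*(h^3 + 3*h^2 - 6*h - 8) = (h - 2)^2*(h^2 + 5*h + 4) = (h - 2)^2*(h + 4)*(h + 1)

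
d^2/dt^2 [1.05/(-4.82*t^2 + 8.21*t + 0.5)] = (-48.78804*t^2 + 83.10162*t + 1.05*(9.64*t - 8.21)*(19.28*t - 16.42) + 5.061)/(-4.82*t^2 + 8.21*t + 0.5)^3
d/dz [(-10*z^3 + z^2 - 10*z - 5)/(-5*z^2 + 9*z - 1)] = (50*z^4 - 180*z^3 - 11*z^2 - 52*z + 55)/(25*z^4 - 90*z^3 + 91*z^2 - 18*z + 1)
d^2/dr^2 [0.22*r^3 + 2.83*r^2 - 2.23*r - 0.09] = 1.32*r + 5.66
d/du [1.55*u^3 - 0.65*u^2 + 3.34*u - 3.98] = 4.65*u^2 - 1.3*u + 3.34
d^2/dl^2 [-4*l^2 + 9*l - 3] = -8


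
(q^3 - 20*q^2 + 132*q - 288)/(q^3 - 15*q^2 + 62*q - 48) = (q - 6)/(q - 1)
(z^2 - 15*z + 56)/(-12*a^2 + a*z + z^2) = (z^2 - 15*z + 56)/(-12*a^2 + a*z + z^2)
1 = 1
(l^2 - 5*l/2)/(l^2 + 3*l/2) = (2*l - 5)/(2*l + 3)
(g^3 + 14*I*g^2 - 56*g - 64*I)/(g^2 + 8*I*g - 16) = (g^2 + 10*I*g - 16)/(g + 4*I)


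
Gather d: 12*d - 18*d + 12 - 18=-6*d - 6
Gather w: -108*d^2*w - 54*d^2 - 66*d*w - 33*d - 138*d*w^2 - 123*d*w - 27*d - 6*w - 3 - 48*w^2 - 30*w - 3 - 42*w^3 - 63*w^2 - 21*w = -54*d^2 - 60*d - 42*w^3 + w^2*(-138*d - 111) + w*(-108*d^2 - 189*d - 57) - 6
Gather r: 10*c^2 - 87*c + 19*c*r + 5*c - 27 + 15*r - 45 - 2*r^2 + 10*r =10*c^2 - 82*c - 2*r^2 + r*(19*c + 25) - 72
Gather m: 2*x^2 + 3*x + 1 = 2*x^2 + 3*x + 1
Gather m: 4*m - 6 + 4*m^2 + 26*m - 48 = 4*m^2 + 30*m - 54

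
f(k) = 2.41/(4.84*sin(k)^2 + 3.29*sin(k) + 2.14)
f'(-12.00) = -0.61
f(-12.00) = 0.45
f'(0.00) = -1.73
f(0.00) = 1.13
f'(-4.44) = 0.09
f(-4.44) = 0.25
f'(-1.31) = 0.31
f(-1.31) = 0.69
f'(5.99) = -0.45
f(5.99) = 1.51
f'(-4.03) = 0.28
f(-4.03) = 0.32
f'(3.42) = 0.57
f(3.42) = 1.50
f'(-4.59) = 0.04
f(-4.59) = 0.24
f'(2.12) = 0.20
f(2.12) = 0.28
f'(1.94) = 0.12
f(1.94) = 0.26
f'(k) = 2.41*(-9.68*sin(k)*cos(k) - 3.29*cos(k))/(4.84*sin(k)^2 + 3.29*sin(k) + 2.14)^2 = -(23.3288*sin(k) + 7.9289)*cos(k)/(4.84*sin(k)^2 + 3.29*sin(k) + 2.14)^2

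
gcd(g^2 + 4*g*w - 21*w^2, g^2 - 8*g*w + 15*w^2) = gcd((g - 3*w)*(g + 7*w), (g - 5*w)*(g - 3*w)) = -g + 3*w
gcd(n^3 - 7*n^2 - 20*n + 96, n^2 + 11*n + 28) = n + 4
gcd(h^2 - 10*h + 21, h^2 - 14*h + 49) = h - 7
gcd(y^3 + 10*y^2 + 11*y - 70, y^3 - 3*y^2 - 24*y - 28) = 1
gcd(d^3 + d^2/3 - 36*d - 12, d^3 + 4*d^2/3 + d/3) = d + 1/3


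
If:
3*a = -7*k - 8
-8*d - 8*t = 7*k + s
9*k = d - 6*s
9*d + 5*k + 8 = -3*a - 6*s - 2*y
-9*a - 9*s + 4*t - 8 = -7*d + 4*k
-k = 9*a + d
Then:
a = -1184/2019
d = 4152/673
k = -600/673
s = 1592/673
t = -3826/673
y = -24060/673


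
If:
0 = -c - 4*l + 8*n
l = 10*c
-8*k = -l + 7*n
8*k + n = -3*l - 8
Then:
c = -32/37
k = 207/74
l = -320/37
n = -164/37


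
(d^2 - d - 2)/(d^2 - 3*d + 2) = (d + 1)/(d - 1)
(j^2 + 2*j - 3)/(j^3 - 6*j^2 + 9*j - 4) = (j + 3)/(j^2 - 5*j + 4)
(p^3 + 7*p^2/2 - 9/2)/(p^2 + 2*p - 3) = p + 3/2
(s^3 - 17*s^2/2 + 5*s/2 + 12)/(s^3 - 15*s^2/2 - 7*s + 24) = (s + 1)/(s + 2)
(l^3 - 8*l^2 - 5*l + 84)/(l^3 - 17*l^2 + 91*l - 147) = (l^2 - l - 12)/(l^2 - 10*l + 21)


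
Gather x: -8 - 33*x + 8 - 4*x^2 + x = -4*x^2 - 32*x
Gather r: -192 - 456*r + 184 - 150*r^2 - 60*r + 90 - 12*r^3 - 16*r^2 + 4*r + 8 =-12*r^3 - 166*r^2 - 512*r + 90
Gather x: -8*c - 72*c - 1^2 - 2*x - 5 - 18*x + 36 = -80*c - 20*x + 30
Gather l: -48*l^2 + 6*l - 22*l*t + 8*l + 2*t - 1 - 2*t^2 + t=-48*l^2 + l*(14 - 22*t) - 2*t^2 + 3*t - 1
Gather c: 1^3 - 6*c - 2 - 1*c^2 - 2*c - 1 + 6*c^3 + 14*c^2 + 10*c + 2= 6*c^3 + 13*c^2 + 2*c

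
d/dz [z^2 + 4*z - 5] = 2*z + 4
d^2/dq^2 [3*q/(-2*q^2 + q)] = -24/(8*q^3 - 12*q^2 + 6*q - 1)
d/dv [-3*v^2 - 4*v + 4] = -6*v - 4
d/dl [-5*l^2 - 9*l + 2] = -10*l - 9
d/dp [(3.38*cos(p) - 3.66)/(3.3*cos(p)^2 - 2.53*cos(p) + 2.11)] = (11.154*cos(p)^2 - 24.156*cos(p) + 2.128)*sin(p)/(10.89*cos(p)^4 - 16.698*cos(p)^3 + 20.3269*cos(p)^2 - 10.6766*cos(p) + 4.4521)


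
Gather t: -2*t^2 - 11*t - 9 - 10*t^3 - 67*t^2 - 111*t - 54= -10*t^3 - 69*t^2 - 122*t - 63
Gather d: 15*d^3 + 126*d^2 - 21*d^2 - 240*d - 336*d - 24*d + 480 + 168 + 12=15*d^3 + 105*d^2 - 600*d + 660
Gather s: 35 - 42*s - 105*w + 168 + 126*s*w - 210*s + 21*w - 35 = s*(126*w - 252) - 84*w + 168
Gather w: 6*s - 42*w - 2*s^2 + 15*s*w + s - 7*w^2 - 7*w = -2*s^2 + 7*s - 7*w^2 + w*(15*s - 49)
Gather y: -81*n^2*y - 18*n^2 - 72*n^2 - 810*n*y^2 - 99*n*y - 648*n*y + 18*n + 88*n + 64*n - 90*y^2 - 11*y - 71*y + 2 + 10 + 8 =-90*n^2 + 170*n + y^2*(-810*n - 90) + y*(-81*n^2 - 747*n - 82) + 20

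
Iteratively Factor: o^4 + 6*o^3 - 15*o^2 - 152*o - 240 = (o + 3)*(o^3 + 3*o^2 - 24*o - 80) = (o + 3)*(o + 4)*(o^2 - o - 20) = (o + 3)*(o + 4)^2*(o - 5)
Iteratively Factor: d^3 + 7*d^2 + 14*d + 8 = (d + 4)*(d^2 + 3*d + 2) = (d + 2)*(d + 4)*(d + 1)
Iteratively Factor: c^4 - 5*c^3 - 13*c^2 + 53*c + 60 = (c - 5)*(c^3 - 13*c - 12) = (c - 5)*(c + 3)*(c^2 - 3*c - 4) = (c - 5)*(c + 1)*(c + 3)*(c - 4)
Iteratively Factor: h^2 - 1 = (h + 1)*(h - 1)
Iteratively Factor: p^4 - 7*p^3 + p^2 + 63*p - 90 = (p - 2)*(p^3 - 5*p^2 - 9*p + 45) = (p - 5)*(p - 2)*(p^2 - 9) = (p - 5)*(p - 2)*(p + 3)*(p - 3)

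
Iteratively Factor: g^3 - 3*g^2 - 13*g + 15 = (g - 5)*(g^2 + 2*g - 3) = (g - 5)*(g + 3)*(g - 1)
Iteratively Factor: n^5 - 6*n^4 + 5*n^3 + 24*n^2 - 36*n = (n - 3)*(n^4 - 3*n^3 - 4*n^2 + 12*n) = n*(n - 3)*(n^3 - 3*n^2 - 4*n + 12) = n*(n - 3)*(n + 2)*(n^2 - 5*n + 6) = n*(n - 3)*(n - 2)*(n + 2)*(n - 3)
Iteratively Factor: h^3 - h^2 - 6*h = (h - 3)*(h^2 + 2*h) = h*(h - 3)*(h + 2)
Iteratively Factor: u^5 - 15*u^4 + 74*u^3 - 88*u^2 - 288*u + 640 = (u - 4)*(u^4 - 11*u^3 + 30*u^2 + 32*u - 160) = (u - 4)*(u + 2)*(u^3 - 13*u^2 + 56*u - 80) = (u - 4)^2*(u + 2)*(u^2 - 9*u + 20) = (u - 5)*(u - 4)^2*(u + 2)*(u - 4)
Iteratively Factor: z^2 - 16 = (z + 4)*(z - 4)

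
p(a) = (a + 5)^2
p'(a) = 2*a + 10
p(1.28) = 39.44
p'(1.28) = 12.56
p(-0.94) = 16.48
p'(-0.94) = 8.12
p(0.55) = 30.80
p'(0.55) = 11.10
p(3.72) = 76.04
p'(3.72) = 17.44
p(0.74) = 32.95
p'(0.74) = 11.48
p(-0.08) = 24.21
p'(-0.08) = 9.84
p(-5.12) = 0.01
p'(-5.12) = -0.24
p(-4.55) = 0.20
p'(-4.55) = 0.90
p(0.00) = 25.00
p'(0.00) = 10.00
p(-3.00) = 4.00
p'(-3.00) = 4.00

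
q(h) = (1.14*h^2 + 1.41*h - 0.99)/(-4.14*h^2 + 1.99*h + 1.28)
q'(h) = (2.28*h + 1.41)/(-4.14*h^2 + 1.99*h + 1.28) + (8.28*h - 1.99)*(1.14*h^2 + 1.41*h - 0.99)/(-4.14*h^2 + 1.99*h + 1.28)^2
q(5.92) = -0.36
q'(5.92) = 0.01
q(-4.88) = -0.18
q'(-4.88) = 0.02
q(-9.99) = -0.23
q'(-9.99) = 0.00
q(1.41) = -0.79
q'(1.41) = 0.72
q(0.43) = -0.13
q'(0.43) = 1.60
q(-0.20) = -1.71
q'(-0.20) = 10.04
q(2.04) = -0.56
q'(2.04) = 0.19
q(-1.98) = -0.04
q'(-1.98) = 0.13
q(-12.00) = -0.24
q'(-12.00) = 0.00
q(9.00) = -0.33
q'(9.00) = 0.01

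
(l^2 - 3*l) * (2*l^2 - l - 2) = 2*l^4 - 7*l^3 + l^2 + 6*l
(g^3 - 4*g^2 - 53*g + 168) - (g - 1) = g^3 - 4*g^2 - 54*g + 169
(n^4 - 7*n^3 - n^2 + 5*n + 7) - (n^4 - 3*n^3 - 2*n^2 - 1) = -4*n^3 + n^2 + 5*n + 8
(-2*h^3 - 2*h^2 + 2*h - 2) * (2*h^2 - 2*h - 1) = -4*h^5 + 10*h^3 - 6*h^2 + 2*h + 2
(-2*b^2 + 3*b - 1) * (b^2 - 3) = -2*b^4 + 3*b^3 + 5*b^2 - 9*b + 3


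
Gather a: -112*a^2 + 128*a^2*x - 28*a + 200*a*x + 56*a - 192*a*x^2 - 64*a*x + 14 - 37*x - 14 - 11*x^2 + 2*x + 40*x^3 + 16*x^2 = a^2*(128*x - 112) + a*(-192*x^2 + 136*x + 28) + 40*x^3 + 5*x^2 - 35*x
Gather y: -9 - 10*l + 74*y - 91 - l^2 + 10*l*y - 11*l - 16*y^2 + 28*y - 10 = -l^2 - 21*l - 16*y^2 + y*(10*l + 102) - 110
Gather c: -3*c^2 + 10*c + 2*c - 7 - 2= -3*c^2 + 12*c - 9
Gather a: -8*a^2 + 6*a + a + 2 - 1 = -8*a^2 + 7*a + 1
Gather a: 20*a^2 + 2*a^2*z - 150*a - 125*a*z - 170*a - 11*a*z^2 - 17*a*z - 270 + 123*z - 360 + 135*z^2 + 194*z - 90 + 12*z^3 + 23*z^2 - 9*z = a^2*(2*z + 20) + a*(-11*z^2 - 142*z - 320) + 12*z^3 + 158*z^2 + 308*z - 720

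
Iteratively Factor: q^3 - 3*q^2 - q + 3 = (q - 1)*(q^2 - 2*q - 3) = (q - 3)*(q - 1)*(q + 1)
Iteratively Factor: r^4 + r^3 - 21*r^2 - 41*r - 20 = (r + 4)*(r^3 - 3*r^2 - 9*r - 5) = (r + 1)*(r + 4)*(r^2 - 4*r - 5) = (r - 5)*(r + 1)*(r + 4)*(r + 1)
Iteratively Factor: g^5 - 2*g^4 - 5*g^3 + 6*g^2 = (g - 1)*(g^4 - g^3 - 6*g^2) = (g - 3)*(g - 1)*(g^3 + 2*g^2) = g*(g - 3)*(g - 1)*(g^2 + 2*g) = g^2*(g - 3)*(g - 1)*(g + 2)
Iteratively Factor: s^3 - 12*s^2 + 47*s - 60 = (s - 5)*(s^2 - 7*s + 12) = (s - 5)*(s - 3)*(s - 4)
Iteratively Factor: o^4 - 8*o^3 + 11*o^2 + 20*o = (o - 4)*(o^3 - 4*o^2 - 5*o) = (o - 4)*(o + 1)*(o^2 - 5*o) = o*(o - 4)*(o + 1)*(o - 5)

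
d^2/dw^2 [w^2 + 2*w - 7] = 2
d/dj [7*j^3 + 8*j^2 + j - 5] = 21*j^2 + 16*j + 1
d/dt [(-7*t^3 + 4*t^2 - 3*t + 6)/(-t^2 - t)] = (7*t^4 + 14*t^3 - 7*t^2 + 12*t + 6)/(t^2*(t^2 + 2*t + 1))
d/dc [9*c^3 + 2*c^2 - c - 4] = 27*c^2 + 4*c - 1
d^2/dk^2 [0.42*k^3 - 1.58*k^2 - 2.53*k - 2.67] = 2.52*k - 3.16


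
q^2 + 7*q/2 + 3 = (q + 3/2)*(q + 2)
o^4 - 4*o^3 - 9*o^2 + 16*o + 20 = (o - 5)*(o - 2)*(o + 1)*(o + 2)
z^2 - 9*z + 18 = (z - 6)*(z - 3)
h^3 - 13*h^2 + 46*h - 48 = (h - 8)*(h - 3)*(h - 2)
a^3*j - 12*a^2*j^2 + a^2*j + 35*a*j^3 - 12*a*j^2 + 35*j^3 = (a - 7*j)*(a - 5*j)*(a*j + j)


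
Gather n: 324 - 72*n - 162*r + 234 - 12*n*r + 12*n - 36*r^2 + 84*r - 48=n*(-12*r - 60) - 36*r^2 - 78*r + 510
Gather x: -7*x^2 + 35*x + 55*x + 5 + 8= -7*x^2 + 90*x + 13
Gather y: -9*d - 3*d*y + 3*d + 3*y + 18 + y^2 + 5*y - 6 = -6*d + y^2 + y*(8 - 3*d) + 12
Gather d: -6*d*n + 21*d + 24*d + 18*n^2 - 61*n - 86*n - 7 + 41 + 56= d*(45 - 6*n) + 18*n^2 - 147*n + 90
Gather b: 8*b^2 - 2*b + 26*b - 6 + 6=8*b^2 + 24*b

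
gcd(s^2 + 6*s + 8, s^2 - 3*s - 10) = s + 2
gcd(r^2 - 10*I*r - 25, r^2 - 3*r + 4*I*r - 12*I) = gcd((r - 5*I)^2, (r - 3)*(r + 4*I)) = 1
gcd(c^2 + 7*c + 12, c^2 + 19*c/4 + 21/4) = c + 3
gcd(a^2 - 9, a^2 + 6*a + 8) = 1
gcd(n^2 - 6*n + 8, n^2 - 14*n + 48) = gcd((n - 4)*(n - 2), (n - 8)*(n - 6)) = 1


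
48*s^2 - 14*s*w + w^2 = (-8*s + w)*(-6*s + w)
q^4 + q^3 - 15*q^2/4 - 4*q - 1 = (q - 2)*(q + 1/2)^2*(q + 2)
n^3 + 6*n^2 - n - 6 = (n - 1)*(n + 1)*(n + 6)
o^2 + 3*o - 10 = (o - 2)*(o + 5)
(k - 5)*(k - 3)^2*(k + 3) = k^4 - 8*k^3 + 6*k^2 + 72*k - 135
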